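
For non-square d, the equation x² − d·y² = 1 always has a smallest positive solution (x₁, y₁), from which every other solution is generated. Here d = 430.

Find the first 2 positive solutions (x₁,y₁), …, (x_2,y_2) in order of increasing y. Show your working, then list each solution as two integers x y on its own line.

[20; 1,2,1,3,1,…,2,1,40] for √430; ℓ=14 ⇒ convergent index 13
k=0  a_k=20  p_k/q_k = 20/1
k=1  a_k=1  p_k/q_k = 21/1
k=2  a_k=2  p_k/q_k = 62/3
…
k=5  a_k=1  p_k/q_k = 394/19
k=6  a_k=6  p_k/q_k = 2675/129
k=7  a_k=8  p_k/q_k = 21794/1051
k=8  a_k=6  p_k/q_k = 133439/6435
k=9  a_k=1  p_k/q_k = 155233/7486
…
k=11  a_k=1  p_k/q_k = 754371/36379
k=12  a_k=2  p_k/q_k = 2107880/101651
k=13  a_k=1  p_k/q_k = 2862251/138030
→ (2862251, 138030).  Check: 2862251²=8192480787001, 430·138030²=8192480787000, difference 1.
k=2:  x_2 = 2862251·2862251+430·138030·138030 = 16384961574001,  y_2 = 2862251·138030+138030·2862251 = 790153011060

2862251 138030
16384961574001 790153011060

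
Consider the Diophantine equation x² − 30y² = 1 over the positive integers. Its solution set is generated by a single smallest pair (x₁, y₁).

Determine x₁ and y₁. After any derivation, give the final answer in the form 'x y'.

11 2

d=30: √d = [5; 2,10] (ℓ=2, even), read p_1/q_1
i=0: a=5 ⇒ p=5, q=1
i=1: a=2 ⇒ p=11, q=2
fundamental: x₁=11, y₁=2  (since 121 − 30·4 = 1)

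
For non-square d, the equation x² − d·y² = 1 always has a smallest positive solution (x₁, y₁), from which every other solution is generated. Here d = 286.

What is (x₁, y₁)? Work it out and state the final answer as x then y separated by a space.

√286 = [16; 1,10,3,3,2,3,3,10,1,32, …], period ℓ=10 (even) → k=9
i=0: a=16 ⇒ p=16, q=1
…
i=2: a=10 ⇒ p=186, q=11
i=3: a=3 ⇒ p=575, q=34
…
i=6: a=3 ⇒ p=15102, q=893
i=7: a=3 ⇒ p=49703, q=2939
i=8: a=10 ⇒ p=512132, q=30283
i=9: a=1 ⇒ p=561835, q=33222
(x₁, y₁) = (561835, 33222);  561835² − 286·33222² = 1 ✓

561835 33222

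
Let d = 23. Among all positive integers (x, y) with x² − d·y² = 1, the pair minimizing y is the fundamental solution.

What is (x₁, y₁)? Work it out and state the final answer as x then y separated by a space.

√23 → a₀=4, period (1,3,1,8); ℓ=4 even so k=3
step 0: (4, 1)  from 4·(1,0) + (0,1)
…
step 2: (19, 4)  from 3·(5,1) + (4,1)
step 3: (24, 5)  from 1·(19,4) + (5,1)
fundamental: x₁=24, y₁=5  (since 576 − 23·25 = 1)

24 5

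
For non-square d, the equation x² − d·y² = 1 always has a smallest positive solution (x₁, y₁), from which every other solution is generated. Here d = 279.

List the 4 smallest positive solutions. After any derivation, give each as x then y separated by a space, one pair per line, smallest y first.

1520 91
4620799 276640
14047227440 840985509
42703566796801 2556595670720

√279 = [16; 1,2,2,1,2,2,1,32, …], period ℓ=8 (even) → k=7
step 0: (16, 1)  from 16·(1,0) + (0,1)
step 1: (17, 1)  from 1·(16,1) + (1,0)
step 2: (50, 3)  from 2·(17,1) + (16,1)
…
step 4: (167, 10)  from 1·(117,7) + (50,3)
step 5: (451, 27)  from 2·(167,10) + (117,7)
step 6: (1069, 64)  from 2·(451,27) + (167,10)
step 7: (1520, 91)  from 1·(1069,64) + (451,27)
→ (1520, 91).  Check: 1520²=2310400, 279·91²=2310399, difference 1.
(x_2, y_2) = (1520·1520 + 279·91·91, 1520·91 + 91·1520) = (4620799, 276640)
(x_3, y_3) = (1520·4620799 + 279·91·276640, 1520·276640 + 91·4620799) = (14047227440, 840985509)
(x_4, y_4) = (1520·14047227440 + 279·91·840985509, 1520·840985509 + 91·14047227440) = (42703566796801, 2556595670720)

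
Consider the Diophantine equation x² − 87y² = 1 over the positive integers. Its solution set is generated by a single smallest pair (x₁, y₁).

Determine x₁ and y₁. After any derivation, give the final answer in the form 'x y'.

d=87: √d = [9; 3,18] (ℓ=2, even), read p_1/q_1
step 0: (9, 1)  from 9·(1,0) + (0,1)
step 1: (28, 3)  from 3·(9,1) + (1,0)
(x₁, y₁) = (28, 3);  28² − 87·3² = 1 ✓

28 3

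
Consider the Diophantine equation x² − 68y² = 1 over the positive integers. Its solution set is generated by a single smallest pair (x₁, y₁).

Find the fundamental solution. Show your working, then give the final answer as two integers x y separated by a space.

[8; 4,16] for √68; ℓ=2 ⇒ convergent index 1
i=0: a=8 ⇒ p=8, q=1
i=1: a=4 ⇒ p=33, q=4
(x₁, y₁) = (33, 4);  33² − 68·4² = 1 ✓

33 4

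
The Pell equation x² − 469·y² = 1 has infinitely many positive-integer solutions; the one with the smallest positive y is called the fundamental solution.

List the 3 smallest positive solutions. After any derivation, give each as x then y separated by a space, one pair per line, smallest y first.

√469 → a₀=21, period (1,1,1,10,6,10,1,1,1,42); ℓ=10 even so k=9
i=0: a=21 ⇒ p=21, q=1
i=1: a=1 ⇒ p=22, q=1
i=2: a=1 ⇒ p=43, q=2
i=3: a=1 ⇒ p=65, q=3
i=4: a=10 ⇒ p=693, q=32
i=5: a=6 ⇒ p=4223, q=195
i=6: a=10 ⇒ p=42923, q=1982
i=7: a=1 ⇒ p=47146, q=2177
i=8: a=1 ⇒ p=90069, q=4159
i=9: a=1 ⇒ p=137215, q=6336
fundamental: x₁=137215, y₁=6336  (since 18827956225 − 469·40144896 = 1)
k=2:  x_2 = 137215·137215+469·6336·6336 = 37655912449,  y_2 = 137215·6336+6336·137215 = 1738788480
k=3:  x_3 = 137215·37655912449+469·6336·1738788480 = 10333912053241855,  y_3 = 137215·1738788480+6336·37655912449 = 477175722560064

137215 6336
37655912449 1738788480
10333912053241855 477175722560064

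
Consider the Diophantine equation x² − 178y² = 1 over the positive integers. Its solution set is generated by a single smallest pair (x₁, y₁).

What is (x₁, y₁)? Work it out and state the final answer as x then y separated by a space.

√178 → a₀=13, period (2,1,12,1,2,26); ℓ=6 even so k=5
a_0=13:  p_0=13·1+0=13,  q_0=13·0+1=1
a_1=2:  p_1=2·13+1=27,  q_1=2·1+0=2
…
a_3=12:  p_3=12·40+27=507,  q_3=12·3+2=38
a_4=1:  p_4=1·507+40=547,  q_4=1·38+3=41
a_5=2:  p_5=2·547+507=1601,  q_5=2·41+38=120
→ (1601, 120).  Check: 1601²=2563201, 178·120²=2563200, difference 1.

1601 120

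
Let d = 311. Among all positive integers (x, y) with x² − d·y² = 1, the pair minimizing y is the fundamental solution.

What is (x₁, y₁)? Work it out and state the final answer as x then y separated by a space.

√311 = [17; 1,1,1,2,1,…,1,1,34, …], period ℓ=16 (even) → k=15
i=0: a=17 ⇒ p=17, q=1
i=1: a=1 ⇒ p=18, q=1
i=2: a=1 ⇒ p=35, q=2
…
i=4: a=2 ⇒ p=141, q=8
i=5: a=1 ⇒ p=194, q=11
i=6: a=6 ⇒ p=1305, q=74
…
i=8: a=17 ⇒ p=71158, q=4035
…
i=12: a=2 ⇒ p=4565134, q=258865
i=13: a=1 ⇒ p=6159373, q=349266
i=14: a=1 ⇒ p=10724507, q=608131
i=15: a=1 ⇒ p=16883880, q=957397
(x₁, y₁) = (16883880, 957397);  16883880² − 311·957397² = 1 ✓

16883880 957397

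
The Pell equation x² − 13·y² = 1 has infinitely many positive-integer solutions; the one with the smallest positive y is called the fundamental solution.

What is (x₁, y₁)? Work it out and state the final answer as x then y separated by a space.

649 180

√13 = [3; 1,1,1,1,6, …], period ℓ=5 (odd) → k=9
k=0  a_k=3  p_k/q_k = 3/1
…
k=2  a_k=1  p_k/q_k = 7/2
…
k=8  a_k=1  p_k/q_k = 393/109
k=9  a_k=1  p_k/q_k = 649/180
(x₁, y₁) = (649, 180);  649² − 13·180² = 1 ✓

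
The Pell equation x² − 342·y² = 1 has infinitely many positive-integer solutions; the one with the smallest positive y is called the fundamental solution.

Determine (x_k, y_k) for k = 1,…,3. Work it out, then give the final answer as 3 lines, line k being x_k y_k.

37 2
2737 148
202501 10950

√342 = [18; 2,36, …], period ℓ=2 (even) → k=1
i=0: a=18 ⇒ p=18, q=1
i=1: a=2 ⇒ p=37, q=2
(x₁, y₁) = (37, 2);  37² − 342·2² = 1 ✓
n=2: (37,2)∘(37,2) = (37·37+342·2·2, 37·2+2·37) = (2737,148)
n=3: (2737,148)∘(37,2) = (37·2737+342·2·148, 37·148+2·2737) = (202501,10950)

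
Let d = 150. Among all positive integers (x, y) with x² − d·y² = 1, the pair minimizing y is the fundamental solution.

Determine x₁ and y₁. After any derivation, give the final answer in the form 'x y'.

√150 = [12; 4,24, …], period ℓ=2 (even) → k=1
a_0=12:  p_0=12·1+0=12,  q_0=12·0+1=1
a_1=4:  p_1=4·12+1=49,  q_1=4·1+0=4
→ (49, 4).  Check: 49²=2401, 150·4²=2400, difference 1.

49 4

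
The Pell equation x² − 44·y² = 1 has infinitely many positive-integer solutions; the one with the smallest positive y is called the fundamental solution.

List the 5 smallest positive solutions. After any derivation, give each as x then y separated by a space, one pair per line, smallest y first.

√44 → a₀=6, period (1,1,1,2,1,1,1,12); ℓ=8 even so k=7
a_0=6:  p_0=6·1+0=6,  q_0=6·0+1=1
a_1=1:  p_1=1·6+1=7,  q_1=1·1+0=1
a_2=1:  p_2=1·7+6=13,  q_2=1·1+1=2
…
a_5=1:  p_5=1·53+20=73,  q_5=1·8+3=11
a_6=1:  p_6=1·73+53=126,  q_6=1·11+8=19
a_7=1:  p_7=1·126+73=199,  q_7=1·19+11=30
fundamental: x₁=199, y₁=30  (since 39601 − 44·900 = 1)
(x_2, y_2) = (199·199 + 44·30·30, 199·30 + 30·199) = (79201, 11940)
(x_3, y_3) = (199·79201 + 44·30·11940, 199·11940 + 30·79201) = (31521799, 4752090)
(x_4, y_4) = (199·31521799 + 44·30·4752090, 199·4752090 + 30·31521799) = (12545596801, 1891319880)
(x_5, y_5) = (199·12545596801 + 44·30·1891319880, 199·1891319880 + 30·12545596801) = (4993116004999, 752740560150)

199 30
79201 11940
31521799 4752090
12545596801 1891319880
4993116004999 752740560150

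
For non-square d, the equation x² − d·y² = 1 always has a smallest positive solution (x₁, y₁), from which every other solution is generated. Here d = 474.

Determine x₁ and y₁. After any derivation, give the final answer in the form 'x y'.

193549 8890

√474 = [21; 1,3,2,1,1,…,3,1,42, …], period ℓ=14 (even) → k=13
step 0: (21, 1)  from 21·(1,0) + (0,1)
step 1: (22, 1)  from 1·(21,1) + (1,0)
step 2: (87, 4)  from 3·(22,1) + (21,1)
…
step 4: (283, 13)  from 1·(196,9) + (87,4)
step 5: (479, 22)  from 1·(283,13) + (196,9)
step 6: (762, 35)  from 1·(479,22) + (283,13)
…
step 10: (16677, 766)  from 1·(10864,499) + (5813,267)
…
step 12: (149331, 6859)  from 3·(44218,2031) + (16677,766)
step 13: (193549, 8890)  from 1·(149331,6859) + (44218,2031)
fundamental: x₁=193549, y₁=8890  (since 37461215401 − 474·79032100 = 1)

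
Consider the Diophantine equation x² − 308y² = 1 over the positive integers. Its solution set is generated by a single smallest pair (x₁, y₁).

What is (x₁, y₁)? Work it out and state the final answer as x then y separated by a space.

√308 → a₀=17, period (1,1,4,1,1,34); ℓ=6 even so k=5
step 0: (17, 1)  from 17·(1,0) + (0,1)
…
step 2: (35, 2)  from 1·(18,1) + (17,1)
step 3: (158, 9)  from 4·(35,2) + (18,1)
step 4: (193, 11)  from 1·(158,9) + (35,2)
step 5: (351, 20)  from 1·(193,11) + (158,9)
→ (351, 20).  Check: 351²=123201, 308·20²=123200, difference 1.

351 20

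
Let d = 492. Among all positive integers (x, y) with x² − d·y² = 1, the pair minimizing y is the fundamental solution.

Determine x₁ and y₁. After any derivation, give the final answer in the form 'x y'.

29767 1342

d=492: √d = [22; 5,1,1,10,1,1,5,44] (ℓ=8, even), read p_7/q_7
k=0  a_k=22  p_k/q_k = 22/1
k=1  a_k=5  p_k/q_k = 111/5
…
k=3  a_k=1  p_k/q_k = 244/11
k=4  a_k=10  p_k/q_k = 2573/116
k=5  a_k=1  p_k/q_k = 2817/127
k=6  a_k=1  p_k/q_k = 5390/243
k=7  a_k=5  p_k/q_k = 29767/1342
→ (29767, 1342).  Check: 29767²=886074289, 492·1342²=886074288, difference 1.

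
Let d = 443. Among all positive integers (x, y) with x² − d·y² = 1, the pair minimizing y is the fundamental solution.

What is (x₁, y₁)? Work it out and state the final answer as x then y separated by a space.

d=443: √d = [21; 21,42] (ℓ=2, even), read p_1/q_1
i=0: a=21 ⇒ p=21, q=1
i=1: a=21 ⇒ p=442, q=21
fundamental: x₁=442, y₁=21  (since 195364 − 443·441 = 1)

442 21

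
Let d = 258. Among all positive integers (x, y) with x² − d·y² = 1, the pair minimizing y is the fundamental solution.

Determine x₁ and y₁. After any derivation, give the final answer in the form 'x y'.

257 16

d=258: √d = [16; 16,32] (ℓ=2, even), read p_1/q_1
i=0: a=16 ⇒ p=16, q=1
i=1: a=16 ⇒ p=257, q=16
(x₁, y₁) = (257, 16);  257² − 258·16² = 1 ✓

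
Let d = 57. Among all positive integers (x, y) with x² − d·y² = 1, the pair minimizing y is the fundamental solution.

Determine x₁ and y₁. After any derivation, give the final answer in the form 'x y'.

151 20

√57 = [7; 1,1,4,1,1,14, …], period ℓ=6 (even) → k=5
a_0=7:  p_0=7·1+0=7,  q_0=7·0+1=1
a_1=1:  p_1=1·7+1=8,  q_1=1·1+0=1
…
a_4=1:  p_4=1·68+15=83,  q_4=1·9+2=11
a_5=1:  p_5=1·83+68=151,  q_5=1·11+9=20
(x₁, y₁) = (151, 20);  151² − 57·20² = 1 ✓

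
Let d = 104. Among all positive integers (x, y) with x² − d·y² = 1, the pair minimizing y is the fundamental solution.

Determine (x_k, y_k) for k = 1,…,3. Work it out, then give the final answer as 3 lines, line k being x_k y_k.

d=104: √d = [10; 5,20] (ℓ=2, even), read p_1/q_1
step 0: (10, 1)  from 10·(1,0) + (0,1)
step 1: (51, 5)  from 5·(10,1) + (1,0)
(x₁, y₁) = (51, 5);  51² − 104·5² = 1 ✓
k=2:  x_2 = 51·51+104·5·5 = 5201,  y_2 = 51·5+5·51 = 510
k=3:  x_3 = 51·5201+104·5·510 = 530451,  y_3 = 51·510+5·5201 = 52015

51 5
5201 510
530451 52015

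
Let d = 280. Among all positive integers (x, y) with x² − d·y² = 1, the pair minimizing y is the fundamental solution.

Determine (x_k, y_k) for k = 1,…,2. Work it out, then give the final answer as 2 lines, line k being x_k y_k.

√280 → a₀=16, period (1,2,1,2,1,32); ℓ=6 even so k=5
a_0=16:  p_0=16·1+0=16,  q_0=16·0+1=1
a_1=1:  p_1=1·16+1=17,  q_1=1·1+0=1
…
a_3=1:  p_3=1·50+17=67,  q_3=1·3+1=4
a_4=2:  p_4=2·67+50=184,  q_4=2·4+3=11
a_5=1:  p_5=1·184+67=251,  q_5=1·11+4=15
(x₁, y₁) = (251, 15);  251² − 280·15² = 1 ✓
n=2: (251,15)∘(251,15) = (251·251+280·15·15, 251·15+15·251) = (126001,7530)

251 15
126001 7530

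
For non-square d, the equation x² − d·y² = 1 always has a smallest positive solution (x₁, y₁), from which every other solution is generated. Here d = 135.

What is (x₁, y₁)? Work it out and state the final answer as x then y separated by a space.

[11; 1,1,1,1,1,1,1,22] for √135; ℓ=8 ⇒ convergent index 7
k=0  a_k=11  p_k/q_k = 11/1
…
k=2  a_k=1  p_k/q_k = 23/2
k=3  a_k=1  p_k/q_k = 35/3
k=4  a_k=1  p_k/q_k = 58/5
k=5  a_k=1  p_k/q_k = 93/8
k=6  a_k=1  p_k/q_k = 151/13
k=7  a_k=1  p_k/q_k = 244/21
(x₁, y₁) = (244, 21);  244² − 135·21² = 1 ✓

244 21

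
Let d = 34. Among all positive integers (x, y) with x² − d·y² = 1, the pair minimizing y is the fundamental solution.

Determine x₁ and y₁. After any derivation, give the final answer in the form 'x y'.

√34 = [5; 1,4,1,10, …], period ℓ=4 (even) → k=3
a_0=5:  p_0=5·1+0=5,  q_0=5·0+1=1
…
a_2=4:  p_2=4·6+5=29,  q_2=4·1+1=5
a_3=1:  p_3=1·29+6=35,  q_3=1·5+1=6
fundamental: x₁=35, y₁=6  (since 1225 − 34·36 = 1)

35 6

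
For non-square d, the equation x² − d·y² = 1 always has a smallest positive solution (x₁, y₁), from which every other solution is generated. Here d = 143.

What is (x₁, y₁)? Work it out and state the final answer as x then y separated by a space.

12 1

√143 → a₀=11, period (1,22); ℓ=2 even so k=1
k=0  a_k=11  p_k/q_k = 11/1
k=1  a_k=1  p_k/q_k = 12/1
→ (12, 1).  Check: 12²=144, 143·1²=143, difference 1.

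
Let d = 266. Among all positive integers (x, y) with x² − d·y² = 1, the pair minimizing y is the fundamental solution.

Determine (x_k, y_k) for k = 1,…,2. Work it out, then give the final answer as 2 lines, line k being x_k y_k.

√266 → a₀=16, period (3,4,3,32); ℓ=4 even so k=3
k=0  a_k=16  p_k/q_k = 16/1
k=1  a_k=3  p_k/q_k = 49/3
k=2  a_k=4  p_k/q_k = 212/13
k=3  a_k=3  p_k/q_k = 685/42
fundamental: x₁=685, y₁=42  (since 469225 − 266·1764 = 1)
k=2:  x_2 = 685·685+266·42·42 = 938449,  y_2 = 685·42+42·685 = 57540

685 42
938449 57540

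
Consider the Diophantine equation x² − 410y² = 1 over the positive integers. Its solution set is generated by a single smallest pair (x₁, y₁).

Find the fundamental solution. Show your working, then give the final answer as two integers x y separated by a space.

81 4

d=410: √d = [20; 4,40] (ℓ=2, even), read p_1/q_1
i=0: a=20 ⇒ p=20, q=1
i=1: a=4 ⇒ p=81, q=4
fundamental: x₁=81, y₁=4  (since 6561 − 410·16 = 1)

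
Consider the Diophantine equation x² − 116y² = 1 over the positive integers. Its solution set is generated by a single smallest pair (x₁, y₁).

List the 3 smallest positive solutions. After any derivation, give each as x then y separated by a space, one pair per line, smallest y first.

√116 = [10; 1,3,2,1,4,1,2,3,1,20, …], period ℓ=10 (even) → k=9
a_0=10:  p_0=10·1+0=10,  q_0=10·0+1=1
a_1=1:  p_1=1·10+1=11,  q_1=1·1+0=1
a_2=3:  p_2=3·11+10=43,  q_2=3·1+1=4
a_3=2:  p_3=2·43+11=97,  q_3=2·4+1=9
a_4=1:  p_4=1·97+43=140,  q_4=1·9+4=13
a_5=4:  p_5=4·140+97=657,  q_5=4·13+9=61
a_6=1:  p_6=1·657+140=797,  q_6=1·61+13=74
a_7=2:  p_7=2·797+657=2251,  q_7=2·74+61=209
a_8=3:  p_8=3·2251+797=7550,  q_8=3·209+74=701
a_9=1:  p_9=1·7550+2251=9801,  q_9=1·701+209=910
fundamental: x₁=9801, y₁=910  (since 96059601 − 116·828100 = 1)
(x_2, y_2) = (9801·9801 + 116·910·910, 9801·910 + 910·9801) = (192119201, 17837820)
(x_3, y_3) = (9801·192119201 + 116·910·17837820, 9801·17837820 + 910·192119201) = (3765920568201, 349656946730)

9801 910
192119201 17837820
3765920568201 349656946730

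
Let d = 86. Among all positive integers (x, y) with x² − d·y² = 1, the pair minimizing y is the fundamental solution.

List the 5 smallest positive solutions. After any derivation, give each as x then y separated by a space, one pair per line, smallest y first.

√86 → a₀=9, period (3,1,1,1,8,1,1,1,3,18); ℓ=10 even so k=9
i=0: a=9 ⇒ p=9, q=1
i=1: a=3 ⇒ p=28, q=3
i=2: a=1 ⇒ p=37, q=4
i=3: a=1 ⇒ p=65, q=7
i=4: a=1 ⇒ p=102, q=11
…
i=7: a=1 ⇒ p=1864, q=201
i=8: a=1 ⇒ p=2847, q=307
i=9: a=3 ⇒ p=10405, q=1122
→ (10405, 1122).  Check: 10405²=108264025, 86·1122²=108264024, difference 1.
(x_2, y_2) = (10405·10405 + 86·1122·1122, 10405·1122 + 1122·10405) = (216528049, 23348820)
(x_3, y_3) = (10405·216528049 + 86·1122·23348820, 10405·23348820 + 1122·216528049) = (4505948689285, 485888943078)
(x_4, y_4) = (10405·4505948689285 + 86·1122·485888943078, 10405·485888943078 + 1122·4505948689285) = (93768792007492801, 10111348882104360)
(x_5, y_5) = (10405·93768792007492801 + 86·1122·10111348882104360, 10405·10111348882104360 + 1122·93768792007492801) = (1951328557169976499525, 210417169750702788522)

10405 1122
216528049 23348820
4505948689285 485888943078
93768792007492801 10111348882104360
1951328557169976499525 210417169750702788522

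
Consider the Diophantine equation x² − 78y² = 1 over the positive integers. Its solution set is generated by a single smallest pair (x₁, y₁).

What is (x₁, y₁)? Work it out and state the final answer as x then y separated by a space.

d=78: √d = [8; 1,4,1,16] (ℓ=4, even), read p_3/q_3
step 0: (8, 1)  from 8·(1,0) + (0,1)
…
step 2: (44, 5)  from 4·(9,1) + (8,1)
step 3: (53, 6)  from 1·(44,5) + (9,1)
(x₁, y₁) = (53, 6);  53² − 78·6² = 1 ✓

53 6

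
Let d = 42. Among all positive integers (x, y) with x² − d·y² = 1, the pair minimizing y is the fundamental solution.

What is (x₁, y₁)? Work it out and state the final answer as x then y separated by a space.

[6; 2,12] for √42; ℓ=2 ⇒ convergent index 1
a_0=6:  p_0=6·1+0=6,  q_0=6·0+1=1
a_1=2:  p_1=2·6+1=13,  q_1=2·1+0=2
fundamental: x₁=13, y₁=2  (since 169 − 42·4 = 1)

13 2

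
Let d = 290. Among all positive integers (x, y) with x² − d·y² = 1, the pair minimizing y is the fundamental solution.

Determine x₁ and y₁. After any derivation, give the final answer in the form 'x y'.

579 34

√290 = [17; 34, …], period ℓ=1 (odd) → k=1
step 0: (17, 1)  from 17·(1,0) + (0,1)
step 1: (579, 34)  from 34·(17,1) + (1,0)
fundamental: x₁=579, y₁=34  (since 335241 − 290·1156 = 1)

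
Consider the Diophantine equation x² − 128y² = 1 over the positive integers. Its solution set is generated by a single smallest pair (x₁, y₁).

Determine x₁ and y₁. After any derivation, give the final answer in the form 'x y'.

577 51

√128 → a₀=11, period (3,5,3,22); ℓ=4 even so k=3
k=0  a_k=11  p_k/q_k = 11/1
k=1  a_k=3  p_k/q_k = 34/3
k=2  a_k=5  p_k/q_k = 181/16
k=3  a_k=3  p_k/q_k = 577/51
→ (577, 51).  Check: 577²=332929, 128·51²=332928, difference 1.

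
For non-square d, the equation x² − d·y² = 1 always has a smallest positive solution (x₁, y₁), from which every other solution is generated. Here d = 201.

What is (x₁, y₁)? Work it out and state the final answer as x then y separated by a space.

d=201: √d = [14; 5,1,1,1,2,…,1,5,28] (ℓ=14, even), read p_13/q_13
a_0=14:  p_0=14·1+0=14,  q_0=14·0+1=1
…
a_2=1:  p_2=1·71+14=85,  q_2=1·5+1=6
…
a_5=2:  p_5=2·241+156=638,  q_5=2·17+11=45
…
a_9=2:  p_9=2·8549+7670=24768,  q_9=2·603+541=1747
…
a_12=1:  p_12=1·58085+33317=91402,  q_12=1·4097+2350=6447
a_13=5:  p_13=5·91402+58085=515095,  q_13=5·6447+4097=36332
fundamental: x₁=515095, y₁=36332  (since 265322859025 − 201·1320014224 = 1)

515095 36332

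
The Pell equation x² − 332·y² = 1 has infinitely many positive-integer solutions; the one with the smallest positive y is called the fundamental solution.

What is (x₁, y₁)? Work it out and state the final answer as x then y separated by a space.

[18; 4,1,1,8,1,1,4,36] for √332; ℓ=8 ⇒ convergent index 7
k=0  a_k=18  p_k/q_k = 18/1
…
k=2  a_k=1  p_k/q_k = 91/5
k=3  a_k=1  p_k/q_k = 164/9
k=4  a_k=8  p_k/q_k = 1403/77
k=5  a_k=1  p_k/q_k = 1567/86
k=6  a_k=1  p_k/q_k = 2970/163
k=7  a_k=4  p_k/q_k = 13447/738
fundamental: x₁=13447, y₁=738  (since 180821809 − 332·544644 = 1)

13447 738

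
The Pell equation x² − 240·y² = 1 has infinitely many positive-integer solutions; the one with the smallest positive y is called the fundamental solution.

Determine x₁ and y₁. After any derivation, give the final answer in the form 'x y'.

31 2

[15; 2,30] for √240; ℓ=2 ⇒ convergent index 1
k=0  a_k=15  p_k/q_k = 15/1
k=1  a_k=2  p_k/q_k = 31/2
fundamental: x₁=31, y₁=2  (since 961 − 240·4 = 1)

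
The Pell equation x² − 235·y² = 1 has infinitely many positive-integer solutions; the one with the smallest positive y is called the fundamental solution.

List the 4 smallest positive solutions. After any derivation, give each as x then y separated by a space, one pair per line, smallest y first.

46 3
4231 276
389206 25389
35802721 2335512

d=235: √d = [15; 3,30] (ℓ=2, even), read p_1/q_1
step 0: (15, 1)  from 15·(1,0) + (0,1)
step 1: (46, 3)  from 3·(15,1) + (1,0)
→ (46, 3).  Check: 46²=2116, 235·3²=2115, difference 1.
n=2: (46,3)∘(46,3) = (46·46+235·3·3, 46·3+3·46) = (4231,276)
n=3: (4231,276)∘(46,3) = (46·4231+235·3·276, 46·276+3·4231) = (389206,25389)
n=4: (389206,25389)∘(46,3) = (46·389206+235·3·25389, 46·25389+3·389206) = (35802721,2335512)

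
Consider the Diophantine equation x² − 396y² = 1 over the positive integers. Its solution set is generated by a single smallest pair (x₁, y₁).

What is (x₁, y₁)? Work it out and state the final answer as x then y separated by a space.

√396 = [19; 1,8,1,38, …], period ℓ=4 (even) → k=3
a_0=19:  p_0=19·1+0=19,  q_0=19·0+1=1
…
a_2=8:  p_2=8·20+19=179,  q_2=8·1+1=9
a_3=1:  p_3=1·179+20=199,  q_3=1·9+1=10
→ (199, 10).  Check: 199²=39601, 396·10²=39600, difference 1.

199 10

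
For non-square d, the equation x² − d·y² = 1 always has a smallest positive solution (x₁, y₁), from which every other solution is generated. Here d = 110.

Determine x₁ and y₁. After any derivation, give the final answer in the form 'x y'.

21 2

√110 → a₀=10, period (2,20); ℓ=2 even so k=1
a_0=10:  p_0=10·1+0=10,  q_0=10·0+1=1
a_1=2:  p_1=2·10+1=21,  q_1=2·1+0=2
(x₁, y₁) = (21, 2);  21² − 110·2² = 1 ✓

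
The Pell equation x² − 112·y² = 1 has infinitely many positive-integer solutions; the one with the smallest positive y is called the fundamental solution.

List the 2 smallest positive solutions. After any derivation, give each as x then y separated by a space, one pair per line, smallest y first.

d=112: √d = [10; 1,1,2,1,1,20] (ℓ=6, even), read p_5/q_5
step 0: (10, 1)  from 10·(1,0) + (0,1)
…
step 2: (21, 2)  from 1·(11,1) + (10,1)
…
step 4: (74, 7)  from 1·(53,5) + (21,2)
step 5: (127, 12)  from 1·(74,7) + (53,5)
(x₁, y₁) = (127, 12);  127² − 112·12² = 1 ✓
k=2:  x_2 = 127·127+112·12·12 = 32257,  y_2 = 127·12+12·127 = 3048

127 12
32257 3048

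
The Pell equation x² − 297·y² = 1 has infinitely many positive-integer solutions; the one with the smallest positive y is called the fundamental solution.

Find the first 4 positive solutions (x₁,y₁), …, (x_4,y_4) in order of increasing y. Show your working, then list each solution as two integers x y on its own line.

√297 → a₀=17, period (4,3,1,1,2,1,1,3,4,34); ℓ=10 even so k=9
k=0  a_k=17  p_k/q_k = 17/1
k=1  a_k=4  p_k/q_k = 69/4
…
k=8  a_k=3  p_k/q_k = 11357/659
k=9  a_k=4  p_k/q_k = 48599/2820
(x₁, y₁) = (48599, 2820);  48599² − 297·2820² = 1 ✓
n=2: (48599,2820)∘(48599,2820) = (48599·48599+297·2820·2820, 48599·2820+2820·48599) = (4723725601,274098360)
n=3: (4723725601,274098360)∘(48599,2820) = (48599·4723725601+297·2820·274098360, 48599·274098360+2820·4723725601) = (459136680917399,26641812392460)
n=4: (459136680917399,26641812392460)∘(48599,2820) = (48599·459136680917399+297·2820·26641812392460, 48599·26641812392460+2820·459136680917399) = (44627167107085622401,2589530880648228720)

48599 2820
4723725601 274098360
459136680917399 26641812392460
44627167107085622401 2589530880648228720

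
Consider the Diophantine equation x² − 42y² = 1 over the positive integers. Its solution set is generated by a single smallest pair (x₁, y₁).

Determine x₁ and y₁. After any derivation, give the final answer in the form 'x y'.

[6; 2,12] for √42; ℓ=2 ⇒ convergent index 1
step 0: (6, 1)  from 6·(1,0) + (0,1)
step 1: (13, 2)  from 2·(6,1) + (1,0)
(x₁, y₁) = (13, 2);  13² − 42·2² = 1 ✓

13 2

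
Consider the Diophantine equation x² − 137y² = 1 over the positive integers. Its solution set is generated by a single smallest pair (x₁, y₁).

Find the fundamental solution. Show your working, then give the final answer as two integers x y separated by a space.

6083073 519712

√137 = [11; 1,2,2,1,1,2,2,1,22, …], period ℓ=9 (odd) → k=17
step 0: (11, 1)  from 11·(1,0) + (0,1)
…
step 2: (35, 3)  from 2·(12,1) + (11,1)
…
step 6: (515, 44)  from 2·(199,17) + (117,10)
step 7: (1229, 105)  from 2·(515,44) + (199,17)
step 8: (1744, 149)  from 1·(1229,105) + (515,44)
…
step 10: (41341, 3532)  from 1·(39597,3383) + (1744,149)
…
step 16: (4286741, 366241)  from 2·(1796332,153471) + (694077,59299)
step 17: (6083073, 519712)  from 1·(4286741,366241) + (1796332,153471)
(x₁, y₁) = (6083073, 519712);  6083073² − 137·519712² = 1 ✓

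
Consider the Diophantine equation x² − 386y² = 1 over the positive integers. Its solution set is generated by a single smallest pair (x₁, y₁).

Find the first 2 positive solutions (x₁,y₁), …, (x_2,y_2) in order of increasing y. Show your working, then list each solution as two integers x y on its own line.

111555 5678
24889036049 1266818580

[19; 1,1,1,4,1,18,1,4,1,1,1,38] for √386; ℓ=12 ⇒ convergent index 11
i=0: a=19 ⇒ p=19, q=1
…
i=2: a=1 ⇒ p=39, q=2
i=3: a=1 ⇒ p=59, q=3
…
i=5: a=1 ⇒ p=334, q=17
…
i=8: a=4 ⇒ p=32771, q=1668
i=9: a=1 ⇒ p=39392, q=2005
i=10: a=1 ⇒ p=72163, q=3673
i=11: a=1 ⇒ p=111555, q=5678
→ (111555, 5678).  Check: 111555²=12444518025, 386·5678²=12444518024, difference 1.
(x_2, y_2) = (111555·111555 + 386·5678·5678, 111555·5678 + 5678·111555) = (24889036049, 1266818580)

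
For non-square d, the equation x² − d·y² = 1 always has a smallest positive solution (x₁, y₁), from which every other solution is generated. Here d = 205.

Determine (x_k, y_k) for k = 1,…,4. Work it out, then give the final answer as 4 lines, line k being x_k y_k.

39689 2772
3150433441 220035816
250075105640009 17466002999676
19850461732342200961 1386416385888245712

d=205: √d = [14; 3,6,1,4,1,6,3,28] (ℓ=8, even), read p_7/q_7
k=0  a_k=14  p_k/q_k = 14/1
…
k=2  a_k=6  p_k/q_k = 272/19
…
k=4  a_k=4  p_k/q_k = 1532/107
…
k=6  a_k=6  p_k/q_k = 12614/881
k=7  a_k=3  p_k/q_k = 39689/2772
fundamental: x₁=39689, y₁=2772  (since 1575216721 − 205·7683984 = 1)
n=2: (39689,2772)∘(39689,2772) = (39689·39689+205·2772·2772, 39689·2772+2772·39689) = (3150433441,220035816)
n=3: (3150433441,220035816)∘(39689,2772) = (39689·3150433441+205·2772·220035816, 39689·220035816+2772·3150433441) = (250075105640009,17466002999676)
n=4: (250075105640009,17466002999676)∘(39689,2772) = (39689·250075105640009+205·2772·17466002999676, 39689·17466002999676+2772·250075105640009) = (19850461732342200961,1386416385888245712)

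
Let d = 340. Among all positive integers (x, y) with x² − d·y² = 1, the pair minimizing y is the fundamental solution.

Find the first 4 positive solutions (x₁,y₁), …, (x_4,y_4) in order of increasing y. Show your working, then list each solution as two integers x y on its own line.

285769 15498
163327842721 8857695924
93348068572789129 5062509812995614
53351968415791425367681 2893416733491029538408

d=340: √d = [18; 2,3,1,1,1,…,3,2,36] (ℓ=14, even), read p_13/q_13
i=0: a=18 ⇒ p=18, q=1
…
i=12: a=3 ⇒ p=125478, q=6805
i=13: a=2 ⇒ p=285769, q=15498
fundamental: x₁=285769, y₁=15498  (since 81663921361 − 340·240188004 = 1)
k=2:  x_2 = 285769·285769+340·15498·15498 = 163327842721,  y_2 = 285769·15498+15498·285769 = 8857695924
k=3:  x_3 = 285769·163327842721+340·15498·8857695924 = 93348068572789129,  y_3 = 285769·8857695924+15498·163327842721 = 5062509812995614
k=4:  x_4 = 285769·93348068572789129+340·15498·5062509812995614 = 53351968415791425367681,  y_4 = 285769·5062509812995614+15498·93348068572789129 = 2893416733491029538408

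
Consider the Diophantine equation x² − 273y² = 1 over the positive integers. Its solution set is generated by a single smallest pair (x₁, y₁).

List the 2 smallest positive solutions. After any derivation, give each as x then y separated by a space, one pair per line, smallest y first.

727 44
1057057 63976

[16; 1,1,10,1,1,32] for √273; ℓ=6 ⇒ convergent index 5
step 0: (16, 1)  from 16·(1,0) + (0,1)
step 1: (17, 1)  from 1·(16,1) + (1,0)
…
step 3: (347, 21)  from 10·(33,2) + (17,1)
step 4: (380, 23)  from 1·(347,21) + (33,2)
step 5: (727, 44)  from 1·(380,23) + (347,21)
(x₁, y₁) = (727, 44);  727² − 273·44² = 1 ✓
k=2:  x_2 = 727·727+273·44·44 = 1057057,  y_2 = 727·44+44·727 = 63976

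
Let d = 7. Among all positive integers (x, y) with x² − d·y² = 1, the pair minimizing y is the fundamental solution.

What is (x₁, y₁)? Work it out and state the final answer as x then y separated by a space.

d=7: √d = [2; 1,1,1,4] (ℓ=4, even), read p_3/q_3
a_0=2:  p_0=2·1+0=2,  q_0=2·0+1=1
…
a_2=1:  p_2=1·3+2=5,  q_2=1·1+1=2
a_3=1:  p_3=1·5+3=8,  q_3=1·2+1=3
→ (8, 3).  Check: 8²=64, 7·3²=63, difference 1.

8 3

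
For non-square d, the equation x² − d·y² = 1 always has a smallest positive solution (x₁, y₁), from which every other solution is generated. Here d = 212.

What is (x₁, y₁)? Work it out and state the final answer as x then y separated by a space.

√212 = [14; 1,1,3,1,1,…,1,1,28, …], period ℓ=14 (even) → k=13
k=0  a_k=14  p_k/q_k = 14/1
…
k=2  a_k=1  p_k/q_k = 29/2
k=3  a_k=3  p_k/q_k = 102/7
k=4  a_k=1  p_k/q_k = 131/9
k=5  a_k=1  p_k/q_k = 233/16
…
k=8  a_k=1  p_k/q_k = 2781/191
k=9  a_k=1  p_k/q_k = 5198/357
k=10  a_k=1  p_k/q_k = 7979/548
k=11  a_k=3  p_k/q_k = 29135/2001
k=12  a_k=1  p_k/q_k = 37114/2549
k=13  a_k=1  p_k/q_k = 66249/4550
fundamental: x₁=66249, y₁=4550  (since 4388930001 − 212·20702500 = 1)

66249 4550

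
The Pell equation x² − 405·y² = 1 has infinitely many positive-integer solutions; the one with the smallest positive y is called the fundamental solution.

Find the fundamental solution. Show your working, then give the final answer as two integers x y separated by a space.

161 8

[20; 8,40] for √405; ℓ=2 ⇒ convergent index 1
i=0: a=20 ⇒ p=20, q=1
i=1: a=8 ⇒ p=161, q=8
fundamental: x₁=161, y₁=8  (since 25921 − 405·64 = 1)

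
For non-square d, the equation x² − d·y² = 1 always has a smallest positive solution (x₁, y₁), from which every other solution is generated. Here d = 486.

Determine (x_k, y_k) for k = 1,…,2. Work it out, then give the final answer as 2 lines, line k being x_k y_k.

[22; 22,44] for √486; ℓ=2 ⇒ convergent index 1
step 0: (22, 1)  from 22·(1,0) + (0,1)
step 1: (485, 22)  from 22·(22,1) + (1,0)
(x₁, y₁) = (485, 22);  485² − 486·22² = 1 ✓
(485+22√486)^2 = 470449 + 21340√486

485 22
470449 21340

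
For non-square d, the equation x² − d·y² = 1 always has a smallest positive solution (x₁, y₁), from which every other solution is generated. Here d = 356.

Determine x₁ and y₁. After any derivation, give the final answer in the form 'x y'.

500001 26500

[18; 1,6,1,1,2,…,6,1,36] for √356; ℓ=14 ⇒ convergent index 13
a_0=18:  p_0=18·1+0=18,  q_0=18·0+1=1
…
a_2=6:  p_2=6·19+18=132,  q_2=6·1+1=7
…
a_4=1:  p_4=1·151+132=283,  q_4=1·8+7=15
…
a_7=8:  p_7=8·1000+717=8717,  q_7=8·53+38=462
a_8=1:  p_8=1·8717+1000=9717,  q_8=1·462+53=515
a_9=2:  p_9=2·9717+8717=28151,  q_9=2·515+462=1492
…
a_11=1:  p_11=1·37868+28151=66019,  q_11=1·2007+1492=3499
a_12=6:  p_12=6·66019+37868=433982,  q_12=6·3499+2007=23001
a_13=1:  p_13=1·433982+66019=500001,  q_13=1·23001+3499=26500
(x₁, y₁) = (500001, 26500);  500001² − 356·26500² = 1 ✓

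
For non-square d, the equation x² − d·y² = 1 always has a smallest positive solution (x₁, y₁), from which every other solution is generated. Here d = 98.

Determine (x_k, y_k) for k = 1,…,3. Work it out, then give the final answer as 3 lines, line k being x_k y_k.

√98 → a₀=9, period (1,8,1,18); ℓ=4 even so k=3
k=0  a_k=9  p_k/q_k = 9/1
…
k=2  a_k=8  p_k/q_k = 89/9
k=3  a_k=1  p_k/q_k = 99/10
(x₁, y₁) = (99, 10);  99² − 98·10² = 1 ✓
k=2:  x_2 = 99·99+98·10·10 = 19601,  y_2 = 99·10+10·99 = 1980
k=3:  x_3 = 99·19601+98·10·1980 = 3880899,  y_3 = 99·1980+10·19601 = 392030

99 10
19601 1980
3880899 392030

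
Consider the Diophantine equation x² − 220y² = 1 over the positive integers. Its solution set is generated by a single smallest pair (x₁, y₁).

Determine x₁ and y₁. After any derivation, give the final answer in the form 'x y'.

√220 → a₀=14, period (1,4,1,28); ℓ=4 even so k=3
k=0  a_k=14  p_k/q_k = 14/1
k=1  a_k=1  p_k/q_k = 15/1
k=2  a_k=4  p_k/q_k = 74/5
k=3  a_k=1  p_k/q_k = 89/6
(x₁, y₁) = (89, 6);  89² − 220·6² = 1 ✓

89 6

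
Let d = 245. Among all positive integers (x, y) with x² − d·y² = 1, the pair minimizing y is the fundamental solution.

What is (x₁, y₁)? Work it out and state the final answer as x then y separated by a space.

51841 3312

[15; 1,1,1,7,6,7,1,1,1,30] for √245; ℓ=10 ⇒ convergent index 9
a_0=15:  p_0=15·1+0=15,  q_0=15·0+1=1
a_1=1:  p_1=1·15+1=16,  q_1=1·1+0=1
a_2=1:  p_2=1·16+15=31,  q_2=1·1+1=2
a_3=1:  p_3=1·31+16=47,  q_3=1·2+1=3
…
a_5=6:  p_5=6·360+47=2207,  q_5=6·23+3=141
a_6=7:  p_6=7·2207+360=15809,  q_6=7·141+23=1010
a_7=1:  p_7=1·15809+2207=18016,  q_7=1·1010+141=1151
a_8=1:  p_8=1·18016+15809=33825,  q_8=1·1151+1010=2161
a_9=1:  p_9=1·33825+18016=51841,  q_9=1·2161+1151=3312
→ (51841, 3312).  Check: 51841²=2687489281, 245·3312²=2687489280, difference 1.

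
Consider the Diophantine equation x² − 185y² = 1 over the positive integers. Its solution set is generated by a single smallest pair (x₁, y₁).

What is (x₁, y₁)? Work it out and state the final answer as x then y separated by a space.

√185 → a₀=13, period (1,1,1,1,26); ℓ=5 odd so k=9
a_0=13:  p_0=13·1+0=13,  q_0=13·0+1=1
a_1=1:  p_1=1·13+1=14,  q_1=1·1+0=1
a_2=1:  p_2=1·14+13=27,  q_2=1·1+1=2
a_3=1:  p_3=1·27+14=41,  q_3=1·2+1=3
…
a_5=26:  p_5=26·68+41=1809,  q_5=26·5+3=133
…
a_8=1:  p_8=1·3686+1877=5563,  q_8=1·271+138=409
a_9=1:  p_9=1·5563+3686=9249,  q_9=1·409+271=680
→ (9249, 680).  Check: 9249²=85544001, 185·680²=85544000, difference 1.

9249 680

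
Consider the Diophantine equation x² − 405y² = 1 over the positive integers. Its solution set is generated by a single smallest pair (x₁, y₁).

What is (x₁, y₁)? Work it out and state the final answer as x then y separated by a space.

161 8

[20; 8,40] for √405; ℓ=2 ⇒ convergent index 1
a_0=20:  p_0=20·1+0=20,  q_0=20·0+1=1
a_1=8:  p_1=8·20+1=161,  q_1=8·1+0=8
fundamental: x₁=161, y₁=8  (since 25921 − 405·64 = 1)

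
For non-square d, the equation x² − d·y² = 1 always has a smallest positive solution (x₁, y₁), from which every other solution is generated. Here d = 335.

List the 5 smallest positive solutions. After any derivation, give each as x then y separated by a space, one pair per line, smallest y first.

[18; 3,3,3,36] for √335; ℓ=4 ⇒ convergent index 3
a_0=18:  p_0=18·1+0=18,  q_0=18·0+1=1
a_1=3:  p_1=3·18+1=55,  q_1=3·1+0=3
a_2=3:  p_2=3·55+18=183,  q_2=3·3+1=10
a_3=3:  p_3=3·183+55=604,  q_3=3·10+3=33
fundamental: x₁=604, y₁=33  (since 364816 − 335·1089 = 1)
(x_2, y_2) = (604·604 + 335·33·33, 604·33 + 33·604) = (729631, 39864)
(x_3, y_3) = (604·729631 + 335·33·39864, 604·39864 + 33·729631) = (881393644, 48155679)
(x_4, y_4) = (604·881393644 + 335·33·48155679, 604·48155679 + 33·881393644) = (1064722792321, 58172020368)
(x_5, y_5) = (604·1064722792321 + 335·33·58172020368, 604·58172020368 + 33·1064722792321) = (1286184251730124, 70271752448865)

604 33
729631 39864
881393644 48155679
1064722792321 58172020368
1286184251730124 70271752448865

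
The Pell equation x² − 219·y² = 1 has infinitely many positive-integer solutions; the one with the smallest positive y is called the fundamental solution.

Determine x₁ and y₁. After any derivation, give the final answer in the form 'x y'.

74 5

√219 → a₀=14, period (1,3,1,28); ℓ=4 even so k=3
step 0: (14, 1)  from 14·(1,0) + (0,1)
…
step 2: (59, 4)  from 3·(15,1) + (14,1)
step 3: (74, 5)  from 1·(59,4) + (15,1)
(x₁, y₁) = (74, 5);  74² − 219·5² = 1 ✓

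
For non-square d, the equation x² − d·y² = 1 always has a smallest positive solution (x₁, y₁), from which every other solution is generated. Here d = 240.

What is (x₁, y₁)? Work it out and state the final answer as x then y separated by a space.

√240 → a₀=15, period (2,30); ℓ=2 even so k=1
a_0=15:  p_0=15·1+0=15,  q_0=15·0+1=1
a_1=2:  p_1=2·15+1=31,  q_1=2·1+0=2
fundamental: x₁=31, y₁=2  (since 961 − 240·4 = 1)

31 2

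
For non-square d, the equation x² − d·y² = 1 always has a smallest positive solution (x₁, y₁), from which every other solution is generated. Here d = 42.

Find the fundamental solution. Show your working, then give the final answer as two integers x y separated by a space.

13 2

√42 = [6; 2,12, …], period ℓ=2 (even) → k=1
step 0: (6, 1)  from 6·(1,0) + (0,1)
step 1: (13, 2)  from 2·(6,1) + (1,0)
→ (13, 2).  Check: 13²=169, 42·2²=168, difference 1.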